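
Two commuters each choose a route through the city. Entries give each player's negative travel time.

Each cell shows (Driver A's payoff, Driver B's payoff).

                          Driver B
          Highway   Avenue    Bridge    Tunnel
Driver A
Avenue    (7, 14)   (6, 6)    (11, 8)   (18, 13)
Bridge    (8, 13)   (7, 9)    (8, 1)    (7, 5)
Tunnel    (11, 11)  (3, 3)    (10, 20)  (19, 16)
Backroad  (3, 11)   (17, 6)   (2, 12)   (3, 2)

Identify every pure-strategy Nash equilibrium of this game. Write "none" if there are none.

none

For each strategy profile, look for a profitable unilateral deviation.
(Avenue, Highway): Driver A can switch to Bridge (7 → 8). Not NE.
(Avenue, Avenue): Driver A can switch to Bridge (6 → 7). Not NE.
(Avenue, Bridge): Driver B can switch to Highway (8 → 14). Not NE.
(Avenue, Tunnel): Driver A can switch to Tunnel (18 → 19). Not NE.
(Bridge, Highway): Driver A can switch to Tunnel (8 → 11). Not NE.
(Bridge, Avenue): Driver A can switch to Backroad (7 → 17). Not NE.
(The remaining 10 profiles each have a profitable deviation by the same check.)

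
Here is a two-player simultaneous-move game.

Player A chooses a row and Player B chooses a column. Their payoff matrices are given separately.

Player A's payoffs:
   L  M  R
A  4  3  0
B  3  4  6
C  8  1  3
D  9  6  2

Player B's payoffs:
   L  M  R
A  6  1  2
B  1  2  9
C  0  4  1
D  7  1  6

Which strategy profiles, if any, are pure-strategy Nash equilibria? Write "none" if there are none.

The pure Nash equilibria are (B, R), (D, L).

For each player, find the best response to each opponent profile; mutual best responses are the pure NE.
Player A against L: payoffs 4, 3, 8, 9 → best response D.
Player A against M: payoffs 3, 4, 1, 6 → best response D.
Player A against R: payoffs 0, 6, 3, 2 → best response B.
Player B against A: payoffs 6, 1, 2 → best response L.
Player B against B: payoffs 1, 2, 9 → best response R.
Player B against C: payoffs 0, 4, 1 → best response M.
Player B against D: payoffs 7, 1, 6 → best response L.
Mutual best responses: (B, R); (D, L).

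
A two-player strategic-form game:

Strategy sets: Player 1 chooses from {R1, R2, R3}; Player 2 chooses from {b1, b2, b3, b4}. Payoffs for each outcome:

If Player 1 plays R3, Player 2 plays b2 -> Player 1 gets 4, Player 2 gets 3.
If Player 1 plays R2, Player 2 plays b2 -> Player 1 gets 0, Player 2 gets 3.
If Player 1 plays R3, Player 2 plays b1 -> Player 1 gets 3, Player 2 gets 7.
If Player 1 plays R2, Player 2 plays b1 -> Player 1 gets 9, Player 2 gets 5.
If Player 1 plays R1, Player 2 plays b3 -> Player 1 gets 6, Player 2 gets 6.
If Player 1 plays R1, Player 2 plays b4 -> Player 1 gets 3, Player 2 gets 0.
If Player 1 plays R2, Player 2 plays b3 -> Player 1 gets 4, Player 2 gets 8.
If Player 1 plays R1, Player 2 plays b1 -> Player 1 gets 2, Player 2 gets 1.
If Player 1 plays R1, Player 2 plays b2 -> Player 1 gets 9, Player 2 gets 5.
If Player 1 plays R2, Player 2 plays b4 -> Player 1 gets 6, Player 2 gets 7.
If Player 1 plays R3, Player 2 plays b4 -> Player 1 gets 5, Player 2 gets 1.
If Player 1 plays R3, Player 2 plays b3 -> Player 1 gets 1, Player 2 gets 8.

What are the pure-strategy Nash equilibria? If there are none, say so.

The unique pure-strategy Nash equilibrium is (R1, b3).

(R1, b1): Player 1 can switch to R2 (2 → 9). Not NE.
(R1, b2): Player 2 can switch to b3 (5 → 6). Not NE.
(R1, b3): Player 1 gets 6, best alternative 4; Player 2 gets 6, best alternative 5. No profitable deviation — NE.
(R1, b4): Player 1 can switch to R2 (3 → 6). Not NE.
(R2, b1): Player 2 can switch to b3 (5 → 8). Not NE.
(R2, b2): Player 1 can switch to R1 (0 → 9). Not NE.
(R2, b3): Player 1 can switch to R1 (4 → 6). Not NE.
(The remaining 5 profiles each have a profitable deviation by the same check.)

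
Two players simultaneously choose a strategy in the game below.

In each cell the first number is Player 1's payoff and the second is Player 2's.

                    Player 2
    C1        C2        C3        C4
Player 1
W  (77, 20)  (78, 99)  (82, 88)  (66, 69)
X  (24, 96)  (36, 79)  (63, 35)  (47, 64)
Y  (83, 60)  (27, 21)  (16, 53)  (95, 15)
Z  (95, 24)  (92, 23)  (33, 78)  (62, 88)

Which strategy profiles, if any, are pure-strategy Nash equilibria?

Player 1 against C1: payoffs 77, 24, 83, 95 → best response Z.
Player 1 against C2: payoffs 78, 36, 27, 92 → best response Z.
Player 1 against C3: payoffs 82, 63, 16, 33 → best response W.
Player 1 against C4: payoffs 66, 47, 95, 62 → best response Y.
Player 2 against W: payoffs 20, 99, 88, 69 → best response C2.
Player 2 against X: payoffs 96, 79, 35, 64 → best response C1.
Player 2 against Y: payoffs 60, 21, 53, 15 → best response C1.
Player 2 against Z: payoffs 24, 23, 78, 88 → best response C4.
No profile is a mutual best response for all players.

none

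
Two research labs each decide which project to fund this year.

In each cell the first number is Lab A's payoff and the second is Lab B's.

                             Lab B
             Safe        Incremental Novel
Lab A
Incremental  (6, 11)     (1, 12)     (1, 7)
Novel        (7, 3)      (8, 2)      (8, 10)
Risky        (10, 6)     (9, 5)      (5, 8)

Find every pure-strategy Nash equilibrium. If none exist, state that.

(Incremental, Safe): Lab A can switch to Novel (6 → 7). Not NE.
(Incremental, Incremental): Lab A can switch to Novel (1 → 8). Not NE.
(Incremental, Novel): Lab A can switch to Novel (1 → 8). Not NE.
(Novel, Safe): Lab A can switch to Risky (7 → 10). Not NE.
(Novel, Incremental): Lab A can switch to Risky (8 → 9). Not NE.
(Novel, Novel): Lab A gets 8, best alternative 5; Lab B gets 10, best alternative 3. No profitable deviation — NE.
(Risky, Safe): Lab B can switch to Novel (6 → 8). Not NE.
(The remaining 2 profiles each have a profitable deviation by the same check.)

The unique pure-strategy Nash equilibrium is (Novel, Novel).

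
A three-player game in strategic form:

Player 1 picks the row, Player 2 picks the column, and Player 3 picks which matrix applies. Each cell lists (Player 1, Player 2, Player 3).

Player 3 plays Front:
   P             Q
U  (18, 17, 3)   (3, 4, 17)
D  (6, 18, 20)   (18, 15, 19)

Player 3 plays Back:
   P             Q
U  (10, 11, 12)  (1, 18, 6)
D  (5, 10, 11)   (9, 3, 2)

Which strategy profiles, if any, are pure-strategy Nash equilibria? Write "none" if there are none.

Mark each player's best response to every combination of opponents' strategies; a profile where every player is best-responding is a pure Nash equilibrium.
Player 1 against (P, Front): payoffs 18, 6 → best response U.
Player 1 against (P, Back): payoffs 10, 5 → best response U.
Player 1 against (Q, Front): payoffs 3, 18 → best response D.
Player 1 against (Q, Back): payoffs 1, 9 → best response D.
Player 2 against (U, Front): payoffs 17, 4 → best response P.
Player 2 against (U, Back): payoffs 11, 18 → best response Q.
Player 2 against (D, Front): payoffs 18, 15 → best response P.
Player 2 against (D, Back): payoffs 10, 3 → best response P.
Player 3 against (U, P): payoffs 3, 12 → best response Back.
Player 3 against (U, Q): payoffs 17, 6 → best response Front.
Player 3 against (D, P): payoffs 20, 11 → best response Front.
Player 3 against (D, Q): payoffs 19, 2 → best response Front.
No profile is a mutual best response for all players.

This game has no pure Nash equilibrium.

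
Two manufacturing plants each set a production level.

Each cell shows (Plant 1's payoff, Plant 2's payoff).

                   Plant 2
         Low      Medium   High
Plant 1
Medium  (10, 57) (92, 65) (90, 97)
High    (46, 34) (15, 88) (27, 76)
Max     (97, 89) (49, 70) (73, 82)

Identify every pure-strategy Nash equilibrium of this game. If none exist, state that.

Pure-strategy Nash equilibria: (Medium, High); (Max, Low)

Plant 1 against Low: payoffs 10, 46, 97 → best response Max.
Plant 1 against Medium: payoffs 92, 15, 49 → best response Medium.
Plant 1 against High: payoffs 90, 27, 73 → best response Medium.
Plant 2 against Medium: payoffs 57, 65, 97 → best response High.
Plant 2 against High: payoffs 34, 88, 76 → best response Medium.
Plant 2 against Max: payoffs 89, 70, 82 → best response Low.
Mutual best responses: (Medium, High); (Max, Low).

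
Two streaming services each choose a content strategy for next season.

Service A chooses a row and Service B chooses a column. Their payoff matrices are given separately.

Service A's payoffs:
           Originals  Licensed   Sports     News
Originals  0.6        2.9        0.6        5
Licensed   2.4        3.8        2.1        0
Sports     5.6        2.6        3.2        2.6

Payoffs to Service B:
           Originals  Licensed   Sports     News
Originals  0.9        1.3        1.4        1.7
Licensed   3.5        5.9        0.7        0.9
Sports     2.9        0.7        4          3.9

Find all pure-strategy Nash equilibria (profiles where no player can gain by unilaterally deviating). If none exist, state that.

The pure Nash equilibria are (Originals, News) and (Licensed, Licensed) and (Sports, Sports).

(Originals, Originals): Service A can switch to Licensed (0.6 → 2.4). Not NE.
(Originals, Licensed): Service A can switch to Licensed (2.9 → 3.8). Not NE.
(Originals, Sports): Service A can switch to Licensed (0.6 → 2.1). Not NE.
(Originals, News): Service A gets 5, best alternative 2.6; Service B gets 1.7, best alternative 1.4. No profitable deviation — NE.
(Licensed, Originals): Service A can switch to Sports (2.4 → 5.6). Not NE.
(Licensed, Licensed): Service A gets 3.8, best alternative 2.9; Service B gets 5.9, best alternative 3.5. No profitable deviation — NE.
(Licensed, Sports): Service A can switch to Sports (2.1 → 3.2). Not NE.
(Licensed, News): Service A can switch to Originals (0 → 5). Not NE.
(Sports, Originals): Service B can switch to Sports (2.9 → 4). Not NE.
(Sports, Licensed): Service A can switch to Originals (2.6 → 2.9). Not NE.
(Sports, Sports): Service A gets 3.2, best alternative 2.1; Service B gets 4, best alternative 3.9. No profitable deviation — NE.
(Sports, News): Service A can switch to Originals (2.6 → 5). Not NE.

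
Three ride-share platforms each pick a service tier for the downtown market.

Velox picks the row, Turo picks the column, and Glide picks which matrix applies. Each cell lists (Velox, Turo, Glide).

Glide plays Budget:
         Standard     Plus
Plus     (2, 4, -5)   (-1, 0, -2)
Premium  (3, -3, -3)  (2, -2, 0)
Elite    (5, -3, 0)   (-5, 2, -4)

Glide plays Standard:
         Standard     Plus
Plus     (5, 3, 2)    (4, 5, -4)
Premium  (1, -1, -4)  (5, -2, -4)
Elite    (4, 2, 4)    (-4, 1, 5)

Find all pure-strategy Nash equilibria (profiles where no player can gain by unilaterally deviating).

For each strategy profile, look for a profitable unilateral deviation.
(Plus, Standard, Budget): Velox can switch to Premium (2 → 3). Not NE.
(Plus, Standard, Standard): Turo can switch to Plus (3 → 5). Not NE.
(Plus, Plus, Budget): Velox can switch to Premium (-1 → 2). Not NE.
(Plus, Plus, Standard): Velox can switch to Premium (4 → 5). Not NE.
(Premium, Standard, Budget): Velox can switch to Elite (3 → 5). Not NE.
(Premium, Standard, Standard): Velox can switch to Plus (1 → 5). Not NE.
(Premium, Plus, Budget): Velox gets 2, best alternative -1; Turo gets -2, best alternative -3; Glide gets 0, best alternative -4. No profitable deviation — NE.
(Premium, Plus, Standard): Turo can switch to Standard (-2 → -1). Not NE.
(Elite, Standard, Budget): Turo can switch to Plus (-3 → 2). Not NE.
(The remaining 3 profiles each have a profitable deviation by the same check.)

(Premium, Plus, Budget)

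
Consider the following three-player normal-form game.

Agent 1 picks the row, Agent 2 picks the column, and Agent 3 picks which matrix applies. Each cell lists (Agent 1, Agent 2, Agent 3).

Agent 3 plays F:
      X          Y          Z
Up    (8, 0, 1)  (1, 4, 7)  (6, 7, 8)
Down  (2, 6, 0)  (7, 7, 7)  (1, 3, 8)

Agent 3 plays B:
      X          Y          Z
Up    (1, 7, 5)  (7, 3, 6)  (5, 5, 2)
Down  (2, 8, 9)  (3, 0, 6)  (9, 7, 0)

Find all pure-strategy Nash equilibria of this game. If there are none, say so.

Pure-strategy Nash equilibria: (Up, Z, F); (Down, X, B); (Down, Y, F)

Agent 1 against (X, F): payoffs 8, 2 → best response Up.
Agent 1 against (X, B): payoffs 1, 2 → best response Down.
Agent 1 against (Y, F): payoffs 1, 7 → best response Down.
Agent 1 against (Y, B): payoffs 7, 3 → best response Up.
Agent 1 against (Z, F): payoffs 6, 1 → best response Up.
Agent 1 against (Z, B): payoffs 5, 9 → best response Down.
Agent 2 against (Up, F): payoffs 0, 4, 7 → best response Z.
Agent 2 against (Up, B): payoffs 7, 3, 5 → best response X.
Agent 2 against (Down, F): payoffs 6, 7, 3 → best response Y.
Agent 2 against (Down, B): payoffs 8, 0, 7 → best response X.
Agent 3 against (Up, X): payoffs 1, 5 → best response B.
Agent 3 against (Up, Y): payoffs 7, 6 → best response F.
Agent 3 against (Up, Z): payoffs 8, 2 → best response F.
Agent 3 against (Down, X): payoffs 0, 9 → best response B.
Agent 3 against (Down, Y): payoffs 7, 6 → best response F.
Agent 3 against (Down, Z): payoffs 8, 0 → best response F.
Mutual best responses: (Up, Z, F); (Down, X, B); (Down, Y, F).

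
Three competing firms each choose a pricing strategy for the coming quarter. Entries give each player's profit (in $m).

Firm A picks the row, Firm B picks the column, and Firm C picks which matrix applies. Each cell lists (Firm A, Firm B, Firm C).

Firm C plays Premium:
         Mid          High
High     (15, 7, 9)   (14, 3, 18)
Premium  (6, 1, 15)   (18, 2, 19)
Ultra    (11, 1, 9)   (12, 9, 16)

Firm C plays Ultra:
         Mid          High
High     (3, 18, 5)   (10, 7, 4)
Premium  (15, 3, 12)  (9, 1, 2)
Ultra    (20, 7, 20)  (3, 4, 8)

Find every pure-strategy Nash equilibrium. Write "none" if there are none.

(High, Mid, Premium): Firm A gets 15, best alternative 11; Firm B gets 7, best alternative 3; Firm C gets 9, best alternative 5. No profitable deviation — NE.
(High, Mid, Ultra): Firm A can switch to Premium (3 → 15). Not NE.
(High, High, Premium): Firm A can switch to Premium (14 → 18). Not NE.
(High, High, Ultra): Firm B can switch to Mid (7 → 18). Not NE.
(Premium, Mid, Premium): Firm A can switch to High (6 → 15). Not NE.
(Premium, Mid, Ultra): Firm A can switch to Ultra (15 → 20). Not NE.
(Premium, High, Premium): Firm A gets 18, best alternative 14; Firm B gets 2, best alternative 1; Firm C gets 19, best alternative 2. No profitable deviation — NE.
(Premium, High, Ultra): Firm A can switch to High (9 → 10). Not NE.
(Ultra, Mid, Premium): Firm A can switch to High (11 → 15). Not NE.
(Ultra, Mid, Ultra): Firm A gets 20, best alternative 15; Firm B gets 7, best alternative 4; Firm C gets 20, best alternative 9. No profitable deviation — NE.
(Ultra, High, Premium): Firm A can switch to High (12 → 14). Not NE.
(Ultra, High, Ultra): Firm A can switch to High (3 → 10). Not NE.

The pure Nash equilibria are (High, Mid, Premium), (Premium, High, Premium), (Ultra, Mid, Ultra).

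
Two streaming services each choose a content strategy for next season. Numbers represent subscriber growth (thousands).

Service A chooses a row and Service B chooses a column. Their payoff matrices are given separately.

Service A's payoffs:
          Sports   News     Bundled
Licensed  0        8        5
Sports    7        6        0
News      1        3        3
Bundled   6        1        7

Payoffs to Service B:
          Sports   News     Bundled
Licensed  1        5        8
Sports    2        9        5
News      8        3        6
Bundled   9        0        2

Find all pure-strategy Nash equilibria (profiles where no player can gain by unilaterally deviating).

For each player, find the best response to each opponent profile; mutual best responses are the pure NE.
Service A against Sports: payoffs 0, 7, 1, 6 → best response Sports.
Service A against News: payoffs 8, 6, 3, 1 → best response Licensed.
Service A against Bundled: payoffs 5, 0, 3, 7 → best response Bundled.
Service B against Licensed: payoffs 1, 5, 8 → best response Bundled.
Service B against Sports: payoffs 2, 9, 5 → best response News.
Service B against News: payoffs 8, 3, 6 → best response Sports.
Service B against Bundled: payoffs 9, 0, 2 → best response Sports.
No profile is a mutual best response for all players.

There is no pure-strategy Nash equilibrium.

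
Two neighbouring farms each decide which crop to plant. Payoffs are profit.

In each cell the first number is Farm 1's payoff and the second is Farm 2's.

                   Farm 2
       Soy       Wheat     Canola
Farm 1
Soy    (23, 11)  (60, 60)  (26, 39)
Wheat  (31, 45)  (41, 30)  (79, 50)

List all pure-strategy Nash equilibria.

Pure-strategy Nash equilibria: (Soy, Wheat), (Wheat, Canola)

Check each profile: it is a Nash equilibrium iff no player can strictly gain by switching unilaterally.
(Soy, Soy): Farm 1 can switch to Wheat (23 → 31). Not NE.
(Soy, Wheat): Farm 1 gets 60, best alternative 41; Farm 2 gets 60, best alternative 39. No profitable deviation — NE.
(Soy, Canola): Farm 1 can switch to Wheat (26 → 79). Not NE.
(Wheat, Soy): Farm 2 can switch to Canola (45 → 50). Not NE.
(Wheat, Wheat): Farm 1 can switch to Soy (41 → 60). Not NE.
(Wheat, Canola): Farm 1 gets 79, best alternative 26; Farm 2 gets 50, best alternative 45. No profitable deviation — NE.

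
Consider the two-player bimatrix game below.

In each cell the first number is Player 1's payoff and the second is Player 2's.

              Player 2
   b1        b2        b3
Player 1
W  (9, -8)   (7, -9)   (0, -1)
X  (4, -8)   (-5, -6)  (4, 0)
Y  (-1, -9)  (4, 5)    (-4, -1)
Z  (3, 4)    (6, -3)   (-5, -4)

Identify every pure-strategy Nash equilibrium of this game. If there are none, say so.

Pure NE: (X, b3)

For each player, find the best response to each opponent profile; mutual best responses are the pure NE.
Player 1 against b1: payoffs 9, 4, -1, 3 → best response W.
Player 1 against b2: payoffs 7, -5, 4, 6 → best response W.
Player 1 against b3: payoffs 0, 4, -4, -5 → best response X.
Player 2 against W: payoffs -8, -9, -1 → best response b3.
Player 2 against X: payoffs -8, -6, 0 → best response b3.
Player 2 against Y: payoffs -9, 5, -1 → best response b2.
Player 2 against Z: payoffs 4, -3, -4 → best response b1.
Mutual best responses: (X, b3).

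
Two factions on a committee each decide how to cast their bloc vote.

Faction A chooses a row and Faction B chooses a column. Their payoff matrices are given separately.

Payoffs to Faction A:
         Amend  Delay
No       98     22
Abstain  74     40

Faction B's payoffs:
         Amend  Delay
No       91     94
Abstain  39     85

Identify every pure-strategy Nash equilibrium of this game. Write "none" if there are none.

(No, Amend): Faction B can switch to Delay (91 → 94). Not NE.
(No, Delay): Faction A can switch to Abstain (22 → 40). Not NE.
(Abstain, Amend): Faction A can switch to No (74 → 98). Not NE.
(Abstain, Delay): Faction A gets 40, best alternative 22; Faction B gets 85, best alternative 39. No profitable deviation — NE.

The unique pure-strategy Nash equilibrium is (Abstain, Delay).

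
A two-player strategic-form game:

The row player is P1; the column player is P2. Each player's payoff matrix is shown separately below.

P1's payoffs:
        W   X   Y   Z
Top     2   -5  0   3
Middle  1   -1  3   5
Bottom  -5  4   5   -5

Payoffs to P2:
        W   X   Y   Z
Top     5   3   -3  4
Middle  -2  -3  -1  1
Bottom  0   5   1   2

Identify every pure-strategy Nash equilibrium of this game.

P1 against W: payoffs 2, 1, -5 → best response Top.
P1 against X: payoffs -5, -1, 4 → best response Bottom.
P1 against Y: payoffs 0, 3, 5 → best response Bottom.
P1 against Z: payoffs 3, 5, -5 → best response Middle.
P2 against Top: payoffs 5, 3, -3, 4 → best response W.
P2 against Middle: payoffs -2, -3, -1, 1 → best response Z.
P2 against Bottom: payoffs 0, 5, 1, 2 → best response X.
Mutual best responses: (Top, W); (Middle, Z); (Bottom, X).

Pure-strategy Nash equilibria: (Top, W) and (Middle, Z) and (Bottom, X)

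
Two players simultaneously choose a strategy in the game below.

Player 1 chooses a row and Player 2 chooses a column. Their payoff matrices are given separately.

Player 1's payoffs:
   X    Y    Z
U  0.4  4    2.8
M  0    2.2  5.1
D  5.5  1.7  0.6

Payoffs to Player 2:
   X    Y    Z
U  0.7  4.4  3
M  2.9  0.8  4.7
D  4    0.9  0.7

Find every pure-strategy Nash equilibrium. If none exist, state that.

Pure-strategy Nash equilibria: (U, Y); (M, Z); (D, X)

(U, X): Player 1 can switch to D (0.4 → 5.5). Not NE.
(U, Y): Player 1 gets 4, best alternative 2.2; Player 2 gets 4.4, best alternative 3. No profitable deviation — NE.
(U, Z): Player 1 can switch to M (2.8 → 5.1). Not NE.
(M, X): Player 1 can switch to U (0 → 0.4). Not NE.
(M, Y): Player 1 can switch to U (2.2 → 4). Not NE.
(M, Z): Player 1 gets 5.1, best alternative 2.8; Player 2 gets 4.7, best alternative 2.9. No profitable deviation — NE.
(D, X): Player 1 gets 5.5, best alternative 0.4; Player 2 gets 4, best alternative 0.9. No profitable deviation — NE.
(D, Y): Player 1 can switch to U (1.7 → 4). Not NE.
(D, Z): Player 1 can switch to U (0.6 → 2.8). Not NE.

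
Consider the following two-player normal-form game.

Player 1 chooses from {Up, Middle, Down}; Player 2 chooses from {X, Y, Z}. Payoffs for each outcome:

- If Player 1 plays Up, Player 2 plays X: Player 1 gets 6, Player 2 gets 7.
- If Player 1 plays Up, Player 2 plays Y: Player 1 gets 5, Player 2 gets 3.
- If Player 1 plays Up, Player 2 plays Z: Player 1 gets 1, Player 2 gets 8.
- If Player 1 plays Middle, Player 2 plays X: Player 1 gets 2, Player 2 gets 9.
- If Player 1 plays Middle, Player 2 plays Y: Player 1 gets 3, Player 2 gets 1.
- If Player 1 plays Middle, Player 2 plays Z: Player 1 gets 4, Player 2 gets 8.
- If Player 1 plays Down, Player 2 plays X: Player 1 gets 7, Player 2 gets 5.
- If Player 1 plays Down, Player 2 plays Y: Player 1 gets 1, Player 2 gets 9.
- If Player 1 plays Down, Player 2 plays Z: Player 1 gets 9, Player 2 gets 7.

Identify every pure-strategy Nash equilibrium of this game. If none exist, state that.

This game has no pure Nash equilibrium.

Check each profile: it is a Nash equilibrium iff no player can strictly gain by switching unilaterally.
(Up, X): Player 1 can switch to Down (6 → 7). Not NE.
(Up, Y): Player 2 can switch to X (3 → 7). Not NE.
(Up, Z): Player 1 can switch to Middle (1 → 4). Not NE.
(Middle, X): Player 1 can switch to Up (2 → 6). Not NE.
(Middle, Y): Player 1 can switch to Up (3 → 5). Not NE.
(Middle, Z): Player 1 can switch to Down (4 → 9). Not NE.
(Down, X): Player 2 can switch to Y (5 → 9). Not NE.
(Down, Y): Player 1 can switch to Up (1 → 5). Not NE.
(The remaining 1 profile has a profitable deviation by the same check.)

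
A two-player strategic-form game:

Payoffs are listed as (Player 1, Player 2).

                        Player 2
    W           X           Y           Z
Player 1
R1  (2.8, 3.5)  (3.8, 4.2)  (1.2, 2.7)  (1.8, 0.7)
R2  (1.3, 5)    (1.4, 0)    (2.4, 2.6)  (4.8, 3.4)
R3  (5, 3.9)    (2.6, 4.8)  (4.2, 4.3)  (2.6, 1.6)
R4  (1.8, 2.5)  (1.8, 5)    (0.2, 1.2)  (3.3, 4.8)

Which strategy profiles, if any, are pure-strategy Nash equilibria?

The unique pure-strategy Nash equilibrium is (R1, X).

Player 1 against W: payoffs 2.8, 1.3, 5, 1.8 → best response R3.
Player 1 against X: payoffs 3.8, 1.4, 2.6, 1.8 → best response R1.
Player 1 against Y: payoffs 1.2, 2.4, 4.2, 0.2 → best response R3.
Player 1 against Z: payoffs 1.8, 4.8, 2.6, 3.3 → best response R2.
Player 2 against R1: payoffs 3.5, 4.2, 2.7, 0.7 → best response X.
Player 2 against R2: payoffs 5, 0, 2.6, 3.4 → best response W.
Player 2 against R3: payoffs 3.9, 4.8, 4.3, 1.6 → best response X.
Player 2 against R4: payoffs 2.5, 5, 1.2, 4.8 → best response X.
Mutual best responses: (R1, X).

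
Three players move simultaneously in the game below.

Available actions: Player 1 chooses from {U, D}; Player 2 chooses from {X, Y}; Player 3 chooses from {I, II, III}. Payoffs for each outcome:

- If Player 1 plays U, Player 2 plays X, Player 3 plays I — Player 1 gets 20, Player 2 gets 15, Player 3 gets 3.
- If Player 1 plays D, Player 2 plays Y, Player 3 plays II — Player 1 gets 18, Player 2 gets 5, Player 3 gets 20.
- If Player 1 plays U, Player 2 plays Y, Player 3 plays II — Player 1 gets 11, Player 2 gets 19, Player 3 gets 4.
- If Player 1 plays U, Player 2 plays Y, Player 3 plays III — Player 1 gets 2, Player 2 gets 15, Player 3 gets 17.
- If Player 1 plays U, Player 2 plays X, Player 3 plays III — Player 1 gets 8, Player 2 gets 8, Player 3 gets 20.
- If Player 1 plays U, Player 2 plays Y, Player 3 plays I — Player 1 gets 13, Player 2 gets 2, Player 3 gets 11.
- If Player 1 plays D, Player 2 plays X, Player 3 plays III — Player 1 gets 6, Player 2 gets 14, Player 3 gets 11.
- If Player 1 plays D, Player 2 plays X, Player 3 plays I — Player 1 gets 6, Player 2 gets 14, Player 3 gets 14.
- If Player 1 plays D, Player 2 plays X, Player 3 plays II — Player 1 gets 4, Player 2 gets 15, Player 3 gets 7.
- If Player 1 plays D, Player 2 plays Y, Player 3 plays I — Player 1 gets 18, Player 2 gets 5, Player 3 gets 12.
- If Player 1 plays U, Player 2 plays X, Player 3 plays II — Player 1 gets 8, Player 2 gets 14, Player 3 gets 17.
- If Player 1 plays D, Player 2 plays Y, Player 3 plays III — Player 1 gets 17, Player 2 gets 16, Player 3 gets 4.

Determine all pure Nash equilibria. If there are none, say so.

none

(U, X, I): Player 3 can switch to II (3 → 17). Not NE.
(U, X, II): Player 2 can switch to Y (14 → 19). Not NE.
(U, X, III): Player 2 can switch to Y (8 → 15). Not NE.
(U, Y, I): Player 1 can switch to D (13 → 18). Not NE.
(U, Y, II): Player 1 can switch to D (11 → 18). Not NE.
(U, Y, III): Player 1 can switch to D (2 → 17). Not NE.
(The remaining 6 profiles each have a profitable deviation by the same check.)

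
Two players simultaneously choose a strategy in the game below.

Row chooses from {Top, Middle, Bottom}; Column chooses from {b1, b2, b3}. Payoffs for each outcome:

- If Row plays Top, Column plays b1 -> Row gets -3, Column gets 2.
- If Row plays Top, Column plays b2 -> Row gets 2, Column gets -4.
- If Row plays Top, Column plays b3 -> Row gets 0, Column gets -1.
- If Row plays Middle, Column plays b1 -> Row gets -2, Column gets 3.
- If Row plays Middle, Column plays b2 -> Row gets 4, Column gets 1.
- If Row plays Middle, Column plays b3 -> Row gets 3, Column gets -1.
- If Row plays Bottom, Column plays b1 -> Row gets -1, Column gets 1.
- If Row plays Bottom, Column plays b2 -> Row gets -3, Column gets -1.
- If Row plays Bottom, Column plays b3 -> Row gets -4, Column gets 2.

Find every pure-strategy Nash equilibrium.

Mark each player's best response to every combination of opponents' strategies; a profile where every player is best-responding is a pure Nash equilibrium.
Row against b1: payoffs -3, -2, -1 → best response Bottom.
Row against b2: payoffs 2, 4, -3 → best response Middle.
Row against b3: payoffs 0, 3, -4 → best response Middle.
Column against Top: payoffs 2, -4, -1 → best response b1.
Column against Middle: payoffs 3, 1, -1 → best response b1.
Column against Bottom: payoffs 1, -1, 2 → best response b3.
No profile is a mutual best response for all players.

This game has no pure Nash equilibrium.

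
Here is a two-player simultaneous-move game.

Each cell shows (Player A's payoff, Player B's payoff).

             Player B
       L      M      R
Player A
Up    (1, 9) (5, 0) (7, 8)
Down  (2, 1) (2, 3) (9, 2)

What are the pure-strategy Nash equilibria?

Mark each player's best response to every combination of opponents' strategies; a profile where every player is best-responding is a pure Nash equilibrium.
Player A against L: payoffs 1, 2 → best response Down.
Player A against M: payoffs 5, 2 → best response Up.
Player A against R: payoffs 7, 9 → best response Down.
Player B against Up: payoffs 9, 0, 8 → best response L.
Player B against Down: payoffs 1, 3, 2 → best response M.
No profile is a mutual best response for all players.

No pure-strategy Nash equilibrium.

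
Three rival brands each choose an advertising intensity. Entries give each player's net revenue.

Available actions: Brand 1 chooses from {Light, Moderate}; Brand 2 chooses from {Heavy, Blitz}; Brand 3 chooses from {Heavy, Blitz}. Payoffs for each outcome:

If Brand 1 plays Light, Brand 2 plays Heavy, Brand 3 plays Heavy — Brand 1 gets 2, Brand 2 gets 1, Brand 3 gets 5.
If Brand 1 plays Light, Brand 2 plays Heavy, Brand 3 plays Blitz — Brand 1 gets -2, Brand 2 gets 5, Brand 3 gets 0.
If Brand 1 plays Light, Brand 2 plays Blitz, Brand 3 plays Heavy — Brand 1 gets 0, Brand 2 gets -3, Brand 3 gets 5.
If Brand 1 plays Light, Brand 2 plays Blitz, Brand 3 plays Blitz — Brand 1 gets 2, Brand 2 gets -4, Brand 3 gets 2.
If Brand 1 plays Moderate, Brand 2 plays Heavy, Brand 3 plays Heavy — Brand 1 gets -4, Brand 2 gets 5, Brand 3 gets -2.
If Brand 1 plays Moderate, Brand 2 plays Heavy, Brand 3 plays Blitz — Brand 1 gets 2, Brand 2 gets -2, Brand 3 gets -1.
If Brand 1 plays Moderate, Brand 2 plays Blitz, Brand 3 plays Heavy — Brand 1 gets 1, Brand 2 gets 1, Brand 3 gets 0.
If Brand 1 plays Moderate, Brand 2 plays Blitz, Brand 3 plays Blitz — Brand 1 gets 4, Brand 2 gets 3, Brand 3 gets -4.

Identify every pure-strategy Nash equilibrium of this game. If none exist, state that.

Brand 1 against (Heavy, Heavy): payoffs 2, -4 → best response Light.
Brand 1 against (Heavy, Blitz): payoffs -2, 2 → best response Moderate.
Brand 1 against (Blitz, Heavy): payoffs 0, 1 → best response Moderate.
Brand 1 against (Blitz, Blitz): payoffs 2, 4 → best response Moderate.
Brand 2 against (Light, Heavy): payoffs 1, -3 → best response Heavy.
Brand 2 against (Light, Blitz): payoffs 5, -4 → best response Heavy.
Brand 2 against (Moderate, Heavy): payoffs 5, 1 → best response Heavy.
Brand 2 against (Moderate, Blitz): payoffs -2, 3 → best response Blitz.
Brand 3 against (Light, Heavy): payoffs 5, 0 → best response Heavy.
Brand 3 against (Light, Blitz): payoffs 5, 2 → best response Heavy.
Brand 3 against (Moderate, Heavy): payoffs -2, -1 → best response Blitz.
Brand 3 against (Moderate, Blitz): payoffs 0, -4 → best response Heavy.
Mutual best responses: (Light, Heavy, Heavy).

Pure NE: (Light, Heavy, Heavy)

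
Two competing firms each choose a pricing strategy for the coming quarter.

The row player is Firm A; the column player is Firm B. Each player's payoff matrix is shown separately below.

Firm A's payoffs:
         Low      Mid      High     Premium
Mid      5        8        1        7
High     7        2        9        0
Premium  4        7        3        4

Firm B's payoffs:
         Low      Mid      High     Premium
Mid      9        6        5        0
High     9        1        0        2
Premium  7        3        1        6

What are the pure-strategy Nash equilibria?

(Mid, Low): Firm A can switch to High (5 → 7). Not NE.
(Mid, Mid): Firm B can switch to Low (6 → 9). Not NE.
(Mid, High): Firm A can switch to High (1 → 9). Not NE.
(Mid, Premium): Firm B can switch to Low (0 → 9). Not NE.
(High, Low): Firm A gets 7, best alternative 5; Firm B gets 9, best alternative 2. No profitable deviation — NE.
(High, Mid): Firm A can switch to Mid (2 → 8). Not NE.
(High, High): Firm B can switch to Low (0 → 9). Not NE.
(The remaining 5 profiles each have a profitable deviation by the same check.)

(High, Low)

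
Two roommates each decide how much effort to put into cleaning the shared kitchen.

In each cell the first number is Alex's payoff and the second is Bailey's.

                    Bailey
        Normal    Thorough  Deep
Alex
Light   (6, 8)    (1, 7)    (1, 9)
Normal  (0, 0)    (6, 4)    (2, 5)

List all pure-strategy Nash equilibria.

(Normal, Deep)

Alex against Normal: payoffs 6, 0 → best response Light.
Alex against Thorough: payoffs 1, 6 → best response Normal.
Alex against Deep: payoffs 1, 2 → best response Normal.
Bailey against Light: payoffs 8, 7, 9 → best response Deep.
Bailey against Normal: payoffs 0, 4, 5 → best response Deep.
Mutual best responses: (Normal, Deep).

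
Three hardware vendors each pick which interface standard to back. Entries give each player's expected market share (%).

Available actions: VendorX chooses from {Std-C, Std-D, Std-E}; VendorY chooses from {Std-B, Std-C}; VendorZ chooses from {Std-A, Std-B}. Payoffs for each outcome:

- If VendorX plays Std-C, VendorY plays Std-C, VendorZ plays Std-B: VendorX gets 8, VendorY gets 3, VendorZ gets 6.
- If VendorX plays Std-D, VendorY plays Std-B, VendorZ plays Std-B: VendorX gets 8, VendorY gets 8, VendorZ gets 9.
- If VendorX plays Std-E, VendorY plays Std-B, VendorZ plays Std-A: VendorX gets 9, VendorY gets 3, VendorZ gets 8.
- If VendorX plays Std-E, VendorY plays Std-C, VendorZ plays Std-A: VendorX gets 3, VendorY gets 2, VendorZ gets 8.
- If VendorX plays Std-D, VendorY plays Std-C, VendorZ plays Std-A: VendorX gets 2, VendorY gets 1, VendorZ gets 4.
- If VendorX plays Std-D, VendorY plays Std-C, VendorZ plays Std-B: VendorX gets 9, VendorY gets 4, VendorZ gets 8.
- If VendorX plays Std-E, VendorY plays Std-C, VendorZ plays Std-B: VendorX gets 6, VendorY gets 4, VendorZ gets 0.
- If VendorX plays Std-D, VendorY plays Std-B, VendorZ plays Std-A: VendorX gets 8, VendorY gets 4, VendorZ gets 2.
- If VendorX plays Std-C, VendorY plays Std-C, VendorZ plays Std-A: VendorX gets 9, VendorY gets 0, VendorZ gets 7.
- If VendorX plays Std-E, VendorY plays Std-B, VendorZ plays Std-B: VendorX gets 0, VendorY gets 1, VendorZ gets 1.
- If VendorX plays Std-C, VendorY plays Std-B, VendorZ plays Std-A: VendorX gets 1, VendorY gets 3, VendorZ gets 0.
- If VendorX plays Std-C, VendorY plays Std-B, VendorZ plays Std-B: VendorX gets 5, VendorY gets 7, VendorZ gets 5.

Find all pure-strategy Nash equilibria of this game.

Pure-strategy Nash equilibria: (Std-D, Std-B, Std-B); (Std-E, Std-B, Std-A)

Mark each player's best response to every combination of opponents' strategies; a profile where every player is best-responding is a pure Nash equilibrium.
VendorX against (Std-B, Std-A): payoffs 1, 8, 9 → best response Std-E.
VendorX against (Std-B, Std-B): payoffs 5, 8, 0 → best response Std-D.
VendorX against (Std-C, Std-A): payoffs 9, 2, 3 → best response Std-C.
VendorX against (Std-C, Std-B): payoffs 8, 9, 6 → best response Std-D.
VendorY against (Std-C, Std-A): payoffs 3, 0 → best response Std-B.
VendorY against (Std-C, Std-B): payoffs 7, 3 → best response Std-B.
VendorY against (Std-D, Std-A): payoffs 4, 1 → best response Std-B.
VendorY against (Std-D, Std-B): payoffs 8, 4 → best response Std-B.
VendorY against (Std-E, Std-A): payoffs 3, 2 → best response Std-B.
VendorY against (Std-E, Std-B): payoffs 1, 4 → best response Std-C.
VendorZ against (Std-C, Std-B): payoffs 0, 5 → best response Std-B.
VendorZ against (Std-C, Std-C): payoffs 7, 6 → best response Std-A.
VendorZ against (Std-D, Std-B): payoffs 2, 9 → best response Std-B.
VendorZ against (Std-D, Std-C): payoffs 4, 8 → best response Std-B.
VendorZ against (Std-E, Std-B): payoffs 8, 1 → best response Std-A.
VendorZ against (Std-E, Std-C): payoffs 8, 0 → best response Std-A.
Mutual best responses: (Std-D, Std-B, Std-B); (Std-E, Std-B, Std-A).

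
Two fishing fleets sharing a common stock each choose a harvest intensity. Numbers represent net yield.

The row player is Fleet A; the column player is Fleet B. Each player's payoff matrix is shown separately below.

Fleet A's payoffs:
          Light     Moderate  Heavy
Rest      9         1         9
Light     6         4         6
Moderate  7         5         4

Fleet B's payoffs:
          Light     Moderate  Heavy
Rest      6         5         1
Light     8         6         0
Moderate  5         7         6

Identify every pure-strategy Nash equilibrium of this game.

Mark each player's best response to every combination of opponents' strategies; a profile where every player is best-responding is a pure Nash equilibrium.
Fleet A against Light: payoffs 9, 6, 7 → best response Rest.
Fleet A against Moderate: payoffs 1, 4, 5 → best response Moderate.
Fleet A against Heavy: payoffs 9, 6, 4 → best response Rest.
Fleet B against Rest: payoffs 6, 5, 1 → best response Light.
Fleet B against Light: payoffs 8, 6, 0 → best response Light.
Fleet B against Moderate: payoffs 5, 7, 6 → best response Moderate.
Mutual best responses: (Rest, Light); (Moderate, Moderate).

(Rest, Light); (Moderate, Moderate)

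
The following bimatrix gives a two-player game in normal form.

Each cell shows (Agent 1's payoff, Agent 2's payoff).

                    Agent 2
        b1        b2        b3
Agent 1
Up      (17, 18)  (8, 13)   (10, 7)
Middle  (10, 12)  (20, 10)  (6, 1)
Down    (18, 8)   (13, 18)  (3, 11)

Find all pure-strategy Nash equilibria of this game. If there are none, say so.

There is no pure-strategy Nash equilibrium.

For each player, find the best response to each opponent profile; mutual best responses are the pure NE.
Agent 1 against b1: payoffs 17, 10, 18 → best response Down.
Agent 1 against b2: payoffs 8, 20, 13 → best response Middle.
Agent 1 against b3: payoffs 10, 6, 3 → best response Up.
Agent 2 against Up: payoffs 18, 13, 7 → best response b1.
Agent 2 against Middle: payoffs 12, 10, 1 → best response b1.
Agent 2 against Down: payoffs 8, 18, 11 → best response b2.
No profile is a mutual best response for all players.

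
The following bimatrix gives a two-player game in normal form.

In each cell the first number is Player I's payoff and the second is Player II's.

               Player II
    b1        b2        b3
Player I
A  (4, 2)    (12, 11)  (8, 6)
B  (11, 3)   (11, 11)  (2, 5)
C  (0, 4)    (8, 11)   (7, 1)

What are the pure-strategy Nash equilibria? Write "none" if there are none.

(A, b1): Player I can switch to B (4 → 11). Not NE.
(A, b2): Player I gets 12, best alternative 11; Player II gets 11, best alternative 6. No profitable deviation — NE.
(A, b3): Player II can switch to b2 (6 → 11). Not NE.
(B, b1): Player II can switch to b2 (3 → 11). Not NE.
(B, b2): Player I can switch to A (11 → 12). Not NE.
(B, b3): Player I can switch to A (2 → 8). Not NE.
(C, b1): Player I can switch to A (0 → 4). Not NE.
(The remaining 2 profiles each have a profitable deviation by the same check.)

(A, b2)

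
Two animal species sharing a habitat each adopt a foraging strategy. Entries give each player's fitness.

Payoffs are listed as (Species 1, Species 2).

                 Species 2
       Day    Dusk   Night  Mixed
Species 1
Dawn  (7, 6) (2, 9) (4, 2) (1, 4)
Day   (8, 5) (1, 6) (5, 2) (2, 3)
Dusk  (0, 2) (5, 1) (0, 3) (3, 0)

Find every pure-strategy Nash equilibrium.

There is no pure-strategy Nash equilibrium.

For each player, find the best response to each opponent profile; mutual best responses are the pure NE.
Species 1 against Day: payoffs 7, 8, 0 → best response Day.
Species 1 against Dusk: payoffs 2, 1, 5 → best response Dusk.
Species 1 against Night: payoffs 4, 5, 0 → best response Day.
Species 1 against Mixed: payoffs 1, 2, 3 → best response Dusk.
Species 2 against Dawn: payoffs 6, 9, 2, 4 → best response Dusk.
Species 2 against Day: payoffs 5, 6, 2, 3 → best response Dusk.
Species 2 against Dusk: payoffs 2, 1, 3, 0 → best response Night.
No profile is a mutual best response for all players.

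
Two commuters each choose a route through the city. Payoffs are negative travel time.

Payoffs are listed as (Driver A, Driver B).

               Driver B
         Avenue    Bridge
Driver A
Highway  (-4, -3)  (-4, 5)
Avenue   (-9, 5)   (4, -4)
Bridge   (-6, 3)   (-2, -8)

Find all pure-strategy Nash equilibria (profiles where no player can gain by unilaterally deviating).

Mark each player's best response to every combination of opponents' strategies; a profile where every player is best-responding is a pure Nash equilibrium.
Driver A against Avenue: payoffs -4, -9, -6 → best response Highway.
Driver A against Bridge: payoffs -4, 4, -2 → best response Avenue.
Driver B against Highway: payoffs -3, 5 → best response Bridge.
Driver B against Avenue: payoffs 5, -4 → best response Avenue.
Driver B against Bridge: payoffs 3, -8 → best response Avenue.
No profile is a mutual best response for all players.

No pure-strategy Nash equilibrium.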